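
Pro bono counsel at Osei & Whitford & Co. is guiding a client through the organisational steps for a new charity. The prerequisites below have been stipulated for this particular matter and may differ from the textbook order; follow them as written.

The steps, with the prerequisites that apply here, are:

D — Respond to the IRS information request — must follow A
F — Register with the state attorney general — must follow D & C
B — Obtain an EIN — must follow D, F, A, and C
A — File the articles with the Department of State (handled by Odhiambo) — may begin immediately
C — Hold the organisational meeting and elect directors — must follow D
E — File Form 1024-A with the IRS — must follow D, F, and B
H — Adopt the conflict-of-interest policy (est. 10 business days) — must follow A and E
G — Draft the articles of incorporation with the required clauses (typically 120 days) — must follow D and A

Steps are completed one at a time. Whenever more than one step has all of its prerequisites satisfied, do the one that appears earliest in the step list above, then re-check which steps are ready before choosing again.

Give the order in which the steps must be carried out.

A D C F B E H G

A is the only step with nothing outstanding, so it goes first.
D is the only step now ready → D.
Ready: C and G. C is listed earlier → C.
F now also ready, so the ready set is {F, G}; F is listed earlier → F.
B now also ready, so the ready set is {B, G}; B is listed earlier → B.
Ready: E and G. E is listed earlier → E.
H now also ready, so the ready set is {H, G}; H is listed earlier → H.
That leaves G as the only ready step → G.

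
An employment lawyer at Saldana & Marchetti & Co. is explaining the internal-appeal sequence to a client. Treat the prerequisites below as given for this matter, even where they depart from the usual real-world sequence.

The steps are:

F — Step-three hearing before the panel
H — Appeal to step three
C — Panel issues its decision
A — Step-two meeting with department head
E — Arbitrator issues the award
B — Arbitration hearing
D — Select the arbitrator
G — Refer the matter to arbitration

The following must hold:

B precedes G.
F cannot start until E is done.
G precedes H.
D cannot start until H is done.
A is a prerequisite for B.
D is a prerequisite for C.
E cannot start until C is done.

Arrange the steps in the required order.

A → B → G → H → D → C → E → F

Only A has no prerequisites, so it is first.
B needed A, now all done → B.
G is the only step now ready → G.
H is the only step now ready → H.
Next only D has its prerequisites met → D.
C is the only step now ready → C.
E needed C, now all done → E.
Next only F has its prerequisites met → F.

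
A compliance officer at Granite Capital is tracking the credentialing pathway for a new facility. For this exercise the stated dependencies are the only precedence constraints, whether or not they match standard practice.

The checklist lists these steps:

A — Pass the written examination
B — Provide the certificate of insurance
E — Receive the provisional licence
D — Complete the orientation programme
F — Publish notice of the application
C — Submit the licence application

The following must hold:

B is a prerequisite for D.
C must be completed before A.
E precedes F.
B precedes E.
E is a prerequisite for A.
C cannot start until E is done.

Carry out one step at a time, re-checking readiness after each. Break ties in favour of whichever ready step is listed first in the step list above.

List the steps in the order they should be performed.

B has no prerequisites → B first.
Now E and D have their prerequisites met. E is listed earlier, so E next.
F and C now also ready, so the ready set is {D, F, C}; D is listed earlier → D.
Now F and C have their prerequisites met. F is listed earlier, so F next.
Next only C has its prerequisites met → C.
Next only A has its prerequisites met → A.

B → E → D → F → C → A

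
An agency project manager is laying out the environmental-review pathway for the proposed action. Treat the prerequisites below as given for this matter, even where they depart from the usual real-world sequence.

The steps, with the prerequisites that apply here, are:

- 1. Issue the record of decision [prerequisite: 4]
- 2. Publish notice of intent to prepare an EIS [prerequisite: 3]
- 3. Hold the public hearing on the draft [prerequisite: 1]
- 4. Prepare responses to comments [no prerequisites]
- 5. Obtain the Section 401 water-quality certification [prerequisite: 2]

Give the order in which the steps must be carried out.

4 1 3 2 5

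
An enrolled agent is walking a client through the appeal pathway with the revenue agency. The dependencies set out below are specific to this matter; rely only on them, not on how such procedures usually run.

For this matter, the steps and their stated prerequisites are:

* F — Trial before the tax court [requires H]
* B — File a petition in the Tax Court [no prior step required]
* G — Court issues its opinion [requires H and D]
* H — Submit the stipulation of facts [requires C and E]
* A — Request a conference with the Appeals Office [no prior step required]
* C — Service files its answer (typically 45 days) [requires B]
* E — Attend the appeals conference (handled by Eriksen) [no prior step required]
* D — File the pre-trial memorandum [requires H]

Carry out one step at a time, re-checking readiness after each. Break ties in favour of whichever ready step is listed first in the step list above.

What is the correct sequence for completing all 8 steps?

B, A and E have no prerequisites; B is listed earlier, so B is first.
A, C and E are all available; A is listed earlier → A.
Now C and E have their prerequisites met. C is listed earlier, so C next.
That leaves E as the only ready step → E.
H is the only step now ready → H.
F and D are both available; F is listed earlier → F.
D needed H, now all done → D.
Next only G has its prerequisites met → G.

B, A, C, E, H, F, D, G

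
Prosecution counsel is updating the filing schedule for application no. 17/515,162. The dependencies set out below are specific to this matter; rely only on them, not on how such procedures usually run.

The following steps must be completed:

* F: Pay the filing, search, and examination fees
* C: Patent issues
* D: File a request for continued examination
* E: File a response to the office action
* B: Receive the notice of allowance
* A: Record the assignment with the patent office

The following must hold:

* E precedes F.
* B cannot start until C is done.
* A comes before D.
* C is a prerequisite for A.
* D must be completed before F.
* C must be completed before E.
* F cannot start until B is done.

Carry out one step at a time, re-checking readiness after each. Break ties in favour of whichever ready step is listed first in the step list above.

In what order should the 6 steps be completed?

C has no prerequisites → C first.
Now E, B and A have their prerequisites met. E is listed earlier, so E next.
Ready: B and A. B is listed earlier → B.
That leaves A as the only ready step → A.
D is the only step now ready → D.
Next only F has its prerequisites met → F.

C E B A D F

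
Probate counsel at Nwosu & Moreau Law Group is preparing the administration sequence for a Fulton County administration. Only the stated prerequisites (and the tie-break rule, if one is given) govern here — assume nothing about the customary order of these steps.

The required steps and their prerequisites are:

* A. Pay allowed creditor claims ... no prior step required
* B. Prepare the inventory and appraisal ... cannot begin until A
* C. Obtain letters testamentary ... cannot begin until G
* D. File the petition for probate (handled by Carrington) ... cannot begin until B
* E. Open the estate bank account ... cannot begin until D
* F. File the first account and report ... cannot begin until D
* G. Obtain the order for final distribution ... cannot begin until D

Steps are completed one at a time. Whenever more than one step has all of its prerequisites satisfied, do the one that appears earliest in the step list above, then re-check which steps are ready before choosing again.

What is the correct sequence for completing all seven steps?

Only A has no prerequisites, so it is first.
That leaves B as the only ready step → B.
D is the only step now ready → D.
E, F and G are all available; E is listed earlier → E.
F and G are both available; F is listed earlier → F.
Next only G has its prerequisites met → G.
C is the only step now ready → C.

A, B, D, E, F, G, C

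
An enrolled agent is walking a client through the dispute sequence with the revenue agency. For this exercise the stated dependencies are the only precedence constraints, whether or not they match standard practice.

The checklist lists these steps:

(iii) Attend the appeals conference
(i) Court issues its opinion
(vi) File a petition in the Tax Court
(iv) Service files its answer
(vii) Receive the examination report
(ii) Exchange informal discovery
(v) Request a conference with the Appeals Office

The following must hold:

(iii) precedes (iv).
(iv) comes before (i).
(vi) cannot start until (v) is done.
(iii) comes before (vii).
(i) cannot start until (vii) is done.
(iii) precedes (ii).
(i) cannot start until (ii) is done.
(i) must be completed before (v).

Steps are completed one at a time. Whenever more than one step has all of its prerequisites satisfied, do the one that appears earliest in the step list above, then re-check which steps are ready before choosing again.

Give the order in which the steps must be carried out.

(iii) has no prerequisites → (iii) first.
Now (iv), (vii) and (ii) have their prerequisites met. (iv) is listed earlier, so (iv) next.
(vii) and (ii) are both available; (vii) is listed earlier → (vii).
Next only (ii) has its prerequisites met → (ii).
That leaves (i) as the only ready step → (i).
Next only (v) has its prerequisites met → (v).
Next only (vi) has its prerequisites met → (vi).

(iii) (iv) (vii) (ii) (i) (v) (vi)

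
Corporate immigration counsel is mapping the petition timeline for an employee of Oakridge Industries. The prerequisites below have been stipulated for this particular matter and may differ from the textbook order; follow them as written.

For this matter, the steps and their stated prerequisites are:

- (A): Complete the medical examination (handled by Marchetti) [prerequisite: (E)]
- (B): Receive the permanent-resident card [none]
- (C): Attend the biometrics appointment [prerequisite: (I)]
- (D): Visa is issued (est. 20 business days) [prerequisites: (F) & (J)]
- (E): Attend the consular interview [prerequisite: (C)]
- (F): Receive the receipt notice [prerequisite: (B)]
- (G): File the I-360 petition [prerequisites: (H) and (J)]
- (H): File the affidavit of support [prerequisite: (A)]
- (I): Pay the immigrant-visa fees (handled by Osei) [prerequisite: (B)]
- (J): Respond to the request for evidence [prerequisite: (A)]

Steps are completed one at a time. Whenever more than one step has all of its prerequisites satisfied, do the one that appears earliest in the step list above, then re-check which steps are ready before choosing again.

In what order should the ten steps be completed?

(B) is the only step with nothing outstanding, so it goes first.
Ready: (F) and (I). (F) is listed earlier → (F).
(I) needed (B), now all done → (I).
Next only (C) has its prerequisites met → (C).
(E) needed (C), now all done → (E).
(A) needed (E), now all done → (A).
(H) and (J) are both available; (H) is listed earlier → (H).
(J) needed (A), now all done → (J).
Now (D) and (G) have their prerequisites met. (D) is listed earlier, so (D) next.
(G) needed (H) and (J), now all done → (G).

(B) (F) (I) (C) (E) (A) (H) (J) (D) (G)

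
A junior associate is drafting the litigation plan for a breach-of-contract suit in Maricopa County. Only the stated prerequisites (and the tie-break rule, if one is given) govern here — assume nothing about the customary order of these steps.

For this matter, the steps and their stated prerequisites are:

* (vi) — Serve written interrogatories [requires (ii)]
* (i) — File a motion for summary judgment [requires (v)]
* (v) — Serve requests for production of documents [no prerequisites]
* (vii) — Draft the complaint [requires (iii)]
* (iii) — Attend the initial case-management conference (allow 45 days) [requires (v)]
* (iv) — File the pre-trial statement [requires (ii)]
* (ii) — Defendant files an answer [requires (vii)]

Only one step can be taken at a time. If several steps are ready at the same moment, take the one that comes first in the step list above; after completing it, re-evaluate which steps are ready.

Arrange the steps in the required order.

Only (v) has no prerequisites, so it is first.
(i) and (iii) are both available; (i) is listed earlier → (i).
(iii) needed (v), now all done → (iii).
That leaves (vii) as the only ready step → (vii).
(ii) needed (vii), now all done → (ii).
(vi) and (iv) are both available; (vi) is listed earlier → (vi).
(iv) needed (ii), now all done → (iv).

(v) → (i) → (iii) → (vii) → (ii) → (vi) → (iv)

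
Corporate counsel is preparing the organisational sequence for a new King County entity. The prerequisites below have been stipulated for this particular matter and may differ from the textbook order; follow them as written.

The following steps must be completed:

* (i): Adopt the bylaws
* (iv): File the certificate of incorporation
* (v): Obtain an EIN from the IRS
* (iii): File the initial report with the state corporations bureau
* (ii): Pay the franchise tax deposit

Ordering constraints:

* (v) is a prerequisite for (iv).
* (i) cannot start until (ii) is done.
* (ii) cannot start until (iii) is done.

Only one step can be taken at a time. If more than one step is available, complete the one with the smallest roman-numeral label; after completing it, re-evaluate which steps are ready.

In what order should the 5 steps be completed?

(iii) and (v) have no prerequisites; (iii) has the earlier label, so (iii) is first.
(ii) and (v) are both available; (ii) has the earlier label → (ii).
(i) and (v) are both available; (i) has the earlier label → (i).
(v) is the only step now ready → (v).
(iv) needed (v), now all done → (iv).

(iii), (ii), (i), (v), (iv)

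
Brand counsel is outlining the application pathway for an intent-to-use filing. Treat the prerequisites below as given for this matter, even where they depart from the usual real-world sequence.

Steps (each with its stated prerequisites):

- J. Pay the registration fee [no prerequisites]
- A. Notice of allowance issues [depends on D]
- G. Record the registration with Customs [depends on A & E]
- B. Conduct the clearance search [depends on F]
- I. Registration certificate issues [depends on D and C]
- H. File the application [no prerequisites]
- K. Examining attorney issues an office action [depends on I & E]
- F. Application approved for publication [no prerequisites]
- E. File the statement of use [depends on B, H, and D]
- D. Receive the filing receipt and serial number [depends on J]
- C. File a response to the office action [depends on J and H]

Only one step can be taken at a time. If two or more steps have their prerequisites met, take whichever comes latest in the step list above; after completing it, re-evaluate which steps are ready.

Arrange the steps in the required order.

F H B J C D E I K A G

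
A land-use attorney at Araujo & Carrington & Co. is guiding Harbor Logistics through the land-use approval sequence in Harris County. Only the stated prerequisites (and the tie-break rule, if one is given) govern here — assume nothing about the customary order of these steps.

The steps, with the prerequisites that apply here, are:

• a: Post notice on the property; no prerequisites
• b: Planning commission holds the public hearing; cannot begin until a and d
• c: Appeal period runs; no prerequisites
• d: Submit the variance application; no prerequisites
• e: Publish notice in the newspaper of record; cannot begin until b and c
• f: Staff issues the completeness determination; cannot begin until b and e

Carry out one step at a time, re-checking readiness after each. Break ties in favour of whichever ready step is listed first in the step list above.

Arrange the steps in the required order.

a, c, d, b, e, f

a, c and d have no prerequisites; a is listed earlier, so a is first.
Now c and d have their prerequisites met. c is listed earlier, so c next.
Next only d has its prerequisites met → d.
b needed a and d, now all done → b.
e needed b and c, now all done → e.
That leaves f as the only ready step → f.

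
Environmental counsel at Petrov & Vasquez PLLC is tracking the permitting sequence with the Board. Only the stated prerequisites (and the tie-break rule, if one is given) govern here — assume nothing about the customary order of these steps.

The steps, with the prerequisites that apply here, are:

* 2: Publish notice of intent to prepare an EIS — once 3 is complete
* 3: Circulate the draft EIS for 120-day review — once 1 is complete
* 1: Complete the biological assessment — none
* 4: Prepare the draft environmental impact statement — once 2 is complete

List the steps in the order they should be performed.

1, 3, 2, 4

1 is the only step with nothing outstanding, so it goes first.
3 needed 1, now all done → 3.
That leaves 2 as the only ready step → 2.
Next only 4 has its prerequisites met → 4.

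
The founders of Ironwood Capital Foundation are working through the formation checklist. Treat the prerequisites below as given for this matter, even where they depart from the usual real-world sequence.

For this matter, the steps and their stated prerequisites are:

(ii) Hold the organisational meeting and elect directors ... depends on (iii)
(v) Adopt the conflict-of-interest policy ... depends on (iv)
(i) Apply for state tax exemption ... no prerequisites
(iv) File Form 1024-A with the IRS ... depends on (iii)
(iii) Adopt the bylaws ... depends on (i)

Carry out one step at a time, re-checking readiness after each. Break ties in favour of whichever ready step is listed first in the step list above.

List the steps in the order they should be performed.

(i), (iii), (ii), (iv), (v)

(i) has no prerequisites → (i) first.
(iii) needed (i), now all done → (iii).
(ii) and (iv) are both available; (ii) is listed earlier → (ii).
Next only (iv) has its prerequisites met → (iv).
(v) is the only step now ready → (v).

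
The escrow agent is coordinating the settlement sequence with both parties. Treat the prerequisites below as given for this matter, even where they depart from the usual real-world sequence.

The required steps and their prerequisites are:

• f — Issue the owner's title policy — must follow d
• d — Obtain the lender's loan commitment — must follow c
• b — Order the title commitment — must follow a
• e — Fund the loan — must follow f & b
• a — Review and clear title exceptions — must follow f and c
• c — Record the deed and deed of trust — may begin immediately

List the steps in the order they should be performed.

c, d, f, a, b, e

c has no prerequisites → c first.
d needed c, now all done → d.
f needed d, now all done → f.
That leaves a as the only ready step → a.
b needed a, now all done → b.
Next only e has its prerequisites met → e.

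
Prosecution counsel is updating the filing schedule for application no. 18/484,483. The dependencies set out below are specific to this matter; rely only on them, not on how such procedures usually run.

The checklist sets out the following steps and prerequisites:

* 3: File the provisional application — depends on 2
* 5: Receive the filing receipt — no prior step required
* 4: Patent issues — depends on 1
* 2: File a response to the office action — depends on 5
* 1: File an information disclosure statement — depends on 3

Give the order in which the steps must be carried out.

5 is the only step with nothing outstanding, so it goes first.
2 is the only step now ready → 2.
That leaves 3 as the only ready step → 3.
That leaves 1 as the only ready step → 1.
4 needed 1, now all done → 4.

5 → 2 → 3 → 1 → 4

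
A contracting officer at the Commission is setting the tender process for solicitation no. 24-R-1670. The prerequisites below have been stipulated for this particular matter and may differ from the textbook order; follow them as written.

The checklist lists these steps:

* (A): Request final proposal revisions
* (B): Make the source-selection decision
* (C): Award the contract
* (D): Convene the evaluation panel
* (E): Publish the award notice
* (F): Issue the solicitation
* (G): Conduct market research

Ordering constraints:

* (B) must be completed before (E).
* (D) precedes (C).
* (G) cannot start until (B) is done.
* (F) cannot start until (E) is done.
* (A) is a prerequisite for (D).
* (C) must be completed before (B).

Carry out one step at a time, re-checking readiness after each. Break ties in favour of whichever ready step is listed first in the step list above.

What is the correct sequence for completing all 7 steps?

(A) has no prerequisites → (A) first.
(D) needed (A), now all done → (D).
(C) needed (D), now all done → (C).
(B) needed (C), now all done → (B).
Now (E) and (G) have their prerequisites met. (E) is listed earlier, so (E) next.
(F) now also ready, so the ready set is {(F), (G)}; (F) is listed earlier → (F).
(G) needed (B), now all done → (G).

(A) → (D) → (C) → (B) → (E) → (F) → (G)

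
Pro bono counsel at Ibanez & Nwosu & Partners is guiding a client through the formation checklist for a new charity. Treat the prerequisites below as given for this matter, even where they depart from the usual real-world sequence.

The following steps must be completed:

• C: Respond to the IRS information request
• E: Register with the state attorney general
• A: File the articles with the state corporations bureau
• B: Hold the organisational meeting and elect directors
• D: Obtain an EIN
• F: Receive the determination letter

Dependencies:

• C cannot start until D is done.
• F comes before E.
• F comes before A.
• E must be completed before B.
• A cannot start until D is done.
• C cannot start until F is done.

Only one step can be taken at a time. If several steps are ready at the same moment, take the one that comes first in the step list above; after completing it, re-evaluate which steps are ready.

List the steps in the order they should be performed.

D, F, C, E, A, B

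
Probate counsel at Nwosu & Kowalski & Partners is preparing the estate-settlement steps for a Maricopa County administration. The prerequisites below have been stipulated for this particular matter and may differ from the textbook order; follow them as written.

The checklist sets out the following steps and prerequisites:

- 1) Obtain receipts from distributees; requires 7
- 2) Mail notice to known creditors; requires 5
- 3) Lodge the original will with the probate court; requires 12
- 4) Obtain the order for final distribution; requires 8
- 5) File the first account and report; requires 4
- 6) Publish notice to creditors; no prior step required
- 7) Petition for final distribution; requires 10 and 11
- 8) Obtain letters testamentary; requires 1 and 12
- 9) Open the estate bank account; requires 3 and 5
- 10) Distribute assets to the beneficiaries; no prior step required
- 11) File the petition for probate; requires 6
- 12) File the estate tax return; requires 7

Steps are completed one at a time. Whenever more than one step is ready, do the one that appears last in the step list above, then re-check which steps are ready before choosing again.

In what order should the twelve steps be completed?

Nothing is required for 10 and 6. 10 is listed later → 10 first.
6 is the only step now ready → 6.
11 needed 6, now all done → 11.
7 needed 11 and 10, now all done → 7.
Ready: 12 and 1. 12 is listed later → 12.
3 now also ready, so the ready set is {3, 1}; 3 is listed later → 3.
That leaves 1 as the only ready step → 1.
8 is the only step now ready → 8.
That leaves 4 as the only ready step → 4.
5 needed 4, now all done → 5.
Ready: 9 and 2. 9 is listed later → 9.
Next only 2 has its prerequisites met → 2.

10 6 11 7 12 3 1 8 4 5 9 2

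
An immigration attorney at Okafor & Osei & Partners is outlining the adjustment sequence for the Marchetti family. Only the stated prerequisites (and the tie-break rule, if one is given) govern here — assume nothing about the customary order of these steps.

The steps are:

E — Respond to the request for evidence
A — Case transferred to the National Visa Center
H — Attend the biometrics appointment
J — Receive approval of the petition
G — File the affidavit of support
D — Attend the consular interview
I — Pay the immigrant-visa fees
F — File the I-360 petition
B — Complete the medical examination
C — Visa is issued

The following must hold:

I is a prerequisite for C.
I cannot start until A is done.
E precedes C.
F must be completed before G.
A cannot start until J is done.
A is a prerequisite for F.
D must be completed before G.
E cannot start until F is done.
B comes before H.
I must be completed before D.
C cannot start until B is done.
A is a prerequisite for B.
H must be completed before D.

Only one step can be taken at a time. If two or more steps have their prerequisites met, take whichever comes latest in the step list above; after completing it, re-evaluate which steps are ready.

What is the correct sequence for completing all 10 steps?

Only J has no prerequisites, so it is first.
A needed J, now all done → A.
Ready: B, F and I. B is listed later → B.
Ready: F, I and H. F is listed later → F.
Ready: I, H and E. I is listed later → I.
Ready: H and E. H is listed later → H.
D now also ready, so the ready set is {D, E}; D is listed later → D.
G now also ready, so the ready set is {G, E}; G is listed later → G.
E needed F, now all done → E.
C needed B, I and E, now all done → C.

J → A → B → F → I → H → D → G → E → C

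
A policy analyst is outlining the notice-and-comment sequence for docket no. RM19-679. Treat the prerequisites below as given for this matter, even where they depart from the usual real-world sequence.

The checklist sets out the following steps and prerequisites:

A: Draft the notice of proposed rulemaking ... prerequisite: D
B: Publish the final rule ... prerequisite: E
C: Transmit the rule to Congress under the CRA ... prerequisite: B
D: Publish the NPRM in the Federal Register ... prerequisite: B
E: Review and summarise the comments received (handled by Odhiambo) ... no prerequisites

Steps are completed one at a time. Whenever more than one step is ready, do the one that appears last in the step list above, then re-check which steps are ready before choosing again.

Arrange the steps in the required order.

E, B, D, C, A

E is the only step with nothing outstanding, so it goes first.
That leaves B as the only ready step → B.
Now D and C have their prerequisites met. D is listed later, so D next.
A now also ready, so the ready set is {C, A}; C is listed later → C.
Next only A has its prerequisites met → A.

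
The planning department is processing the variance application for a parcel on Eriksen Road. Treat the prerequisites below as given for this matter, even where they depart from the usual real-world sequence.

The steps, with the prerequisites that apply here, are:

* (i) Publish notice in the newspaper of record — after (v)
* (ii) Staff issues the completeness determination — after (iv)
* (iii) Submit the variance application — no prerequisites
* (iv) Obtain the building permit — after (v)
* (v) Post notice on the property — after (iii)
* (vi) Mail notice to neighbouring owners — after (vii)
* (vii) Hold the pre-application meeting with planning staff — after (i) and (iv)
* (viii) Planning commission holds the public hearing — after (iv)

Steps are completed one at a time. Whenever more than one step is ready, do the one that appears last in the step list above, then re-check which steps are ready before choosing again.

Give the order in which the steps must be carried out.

(iii) has no prerequisites → (iii) first.
(v) needed (iii), now all done → (v).
Ready: (iv) and (i). (iv) is listed later → (iv).
(viii), (ii) and (i) are all available; (viii) is listed later → (viii).
(ii) and (i) are both available; (ii) is listed later → (ii).
(i) is the only step now ready → (i).
(vii) is the only step now ready → (vii).
(vi) needed (vii), now all done → (vi).

(iii) → (v) → (iv) → (viii) → (ii) → (i) → (vii) → (vi)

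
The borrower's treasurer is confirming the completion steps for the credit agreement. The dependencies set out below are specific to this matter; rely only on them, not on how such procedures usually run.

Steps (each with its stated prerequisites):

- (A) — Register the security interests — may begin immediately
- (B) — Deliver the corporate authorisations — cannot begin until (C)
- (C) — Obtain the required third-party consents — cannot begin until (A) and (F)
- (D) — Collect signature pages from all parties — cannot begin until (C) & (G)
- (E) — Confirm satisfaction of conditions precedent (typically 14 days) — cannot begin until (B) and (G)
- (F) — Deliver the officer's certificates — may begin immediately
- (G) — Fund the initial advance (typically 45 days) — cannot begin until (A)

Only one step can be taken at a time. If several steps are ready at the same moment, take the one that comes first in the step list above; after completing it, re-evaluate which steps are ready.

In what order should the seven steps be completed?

(A), (F), (C), (B), (G), (D), (E)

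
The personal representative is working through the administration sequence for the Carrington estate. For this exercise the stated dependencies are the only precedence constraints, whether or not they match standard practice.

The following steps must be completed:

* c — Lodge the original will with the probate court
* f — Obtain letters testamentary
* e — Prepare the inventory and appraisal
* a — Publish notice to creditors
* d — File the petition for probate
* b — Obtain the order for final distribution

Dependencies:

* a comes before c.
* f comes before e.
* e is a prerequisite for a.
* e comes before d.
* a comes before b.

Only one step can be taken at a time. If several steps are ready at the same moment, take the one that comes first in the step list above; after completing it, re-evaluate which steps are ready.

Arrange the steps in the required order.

f e a c d b

f is the only step with nothing outstanding, so it goes first.
Next only e has its prerequisites met → e.
Ready: a and d. a is listed earlier → a.
c, d and b are all available; c is listed earlier → c.
Ready: d and b. d is listed earlier → d.
That leaves b as the only ready step → b.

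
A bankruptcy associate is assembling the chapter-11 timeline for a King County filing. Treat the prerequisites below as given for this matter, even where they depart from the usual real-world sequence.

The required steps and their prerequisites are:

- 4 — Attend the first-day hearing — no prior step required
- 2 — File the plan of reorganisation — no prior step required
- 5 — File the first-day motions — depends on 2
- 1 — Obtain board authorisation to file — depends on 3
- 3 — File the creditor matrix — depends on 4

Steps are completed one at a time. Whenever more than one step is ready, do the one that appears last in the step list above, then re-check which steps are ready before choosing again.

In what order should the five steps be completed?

2 → 5 → 4 → 3 → 1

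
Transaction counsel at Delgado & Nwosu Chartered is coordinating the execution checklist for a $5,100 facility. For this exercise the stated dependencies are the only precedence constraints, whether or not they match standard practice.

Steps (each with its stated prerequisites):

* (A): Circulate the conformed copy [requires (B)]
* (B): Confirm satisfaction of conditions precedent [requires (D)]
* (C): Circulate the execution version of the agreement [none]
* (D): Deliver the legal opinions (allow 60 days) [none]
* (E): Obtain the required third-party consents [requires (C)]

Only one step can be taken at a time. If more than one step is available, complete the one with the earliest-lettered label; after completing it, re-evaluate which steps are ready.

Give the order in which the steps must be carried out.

Nothing is required for (C) and (D). (C) has the earlier label → (C) first.
(E) now also ready, so the ready set is {(D), (E)}; (D) has the earlier label → (D).
(B) and (E) are both available; (B) has the earlier label → (B).
(A) and (E) are both available; (A) has the earlier label → (A).
That leaves (E) as the only ready step → (E).

(C) → (D) → (B) → (A) → (E)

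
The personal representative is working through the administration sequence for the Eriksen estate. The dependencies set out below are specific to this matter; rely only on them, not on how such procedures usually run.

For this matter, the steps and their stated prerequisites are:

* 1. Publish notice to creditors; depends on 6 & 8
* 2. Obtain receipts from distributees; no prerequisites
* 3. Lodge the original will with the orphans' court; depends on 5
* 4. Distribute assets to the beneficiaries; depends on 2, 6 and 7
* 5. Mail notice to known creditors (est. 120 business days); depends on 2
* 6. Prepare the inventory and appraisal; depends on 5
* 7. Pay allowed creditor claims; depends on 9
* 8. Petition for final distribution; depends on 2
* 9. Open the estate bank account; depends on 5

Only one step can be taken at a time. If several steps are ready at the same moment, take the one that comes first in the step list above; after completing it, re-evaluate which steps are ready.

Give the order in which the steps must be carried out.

2 5 3 6 8 1 9 7 4

2 is the only step with nothing outstanding, so it goes first.
Now 5 and 8 have their prerequisites met. 5 is listed earlier, so 5 next.
3, 6 and 9 now also ready, so the ready set is {3, 6, 8, 9}; 3 is listed earlier → 3.
6, 8 and 9 are all available; 6 is listed earlier → 6.
8 and 9 are both available; 8 is listed earlier → 8.
Ready: 1 and 9. 1 is listed earlier → 1.
9 needed 5, now all done → 9.
7 needed 9, now all done → 7.
4 needed 2, 6 and 7, now all done → 4.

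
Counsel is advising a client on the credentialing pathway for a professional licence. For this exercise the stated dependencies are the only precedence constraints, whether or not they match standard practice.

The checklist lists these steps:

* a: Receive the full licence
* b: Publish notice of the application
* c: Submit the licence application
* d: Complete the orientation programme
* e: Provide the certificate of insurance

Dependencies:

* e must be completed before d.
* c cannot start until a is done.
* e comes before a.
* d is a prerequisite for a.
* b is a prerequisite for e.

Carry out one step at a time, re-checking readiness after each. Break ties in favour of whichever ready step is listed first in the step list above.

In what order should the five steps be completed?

b has no prerequisites → b first.
e needed b, now all done → e.
d needed e, now all done → d.
Next only a has its prerequisites met → a.
Next only c has its prerequisites met → c.

b e d a c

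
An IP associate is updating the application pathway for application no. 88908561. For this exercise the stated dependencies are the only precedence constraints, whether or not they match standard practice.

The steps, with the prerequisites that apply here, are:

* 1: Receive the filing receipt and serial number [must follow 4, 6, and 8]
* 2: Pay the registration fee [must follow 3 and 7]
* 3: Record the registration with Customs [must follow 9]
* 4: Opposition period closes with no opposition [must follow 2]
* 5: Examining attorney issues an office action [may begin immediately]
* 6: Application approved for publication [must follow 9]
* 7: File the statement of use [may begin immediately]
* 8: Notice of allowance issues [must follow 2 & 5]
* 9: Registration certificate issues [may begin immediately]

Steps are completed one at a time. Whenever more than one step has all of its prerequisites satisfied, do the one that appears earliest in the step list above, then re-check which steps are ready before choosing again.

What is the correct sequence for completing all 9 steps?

Nothing is required for 5, 7 and 9. 5 is listed earlier → 5 first.
7 and 9 are both available; 7 is listed earlier → 7.
Next only 9 has its prerequisites met → 9.
Ready: 3 and 6. 3 is listed earlier → 3.
2 now also ready, so the ready set is {2, 6}; 2 is listed earlier → 2.
4 and 8 now also ready, so the ready set is {4, 6, 8}; 4 is listed earlier → 4.
Ready: 6 and 8. 6 is listed earlier → 6.
8 needed 2 and 5, now all done → 8.
That leaves 1 as the only ready step → 1.

5 → 7 → 9 → 3 → 2 → 4 → 6 → 8 → 1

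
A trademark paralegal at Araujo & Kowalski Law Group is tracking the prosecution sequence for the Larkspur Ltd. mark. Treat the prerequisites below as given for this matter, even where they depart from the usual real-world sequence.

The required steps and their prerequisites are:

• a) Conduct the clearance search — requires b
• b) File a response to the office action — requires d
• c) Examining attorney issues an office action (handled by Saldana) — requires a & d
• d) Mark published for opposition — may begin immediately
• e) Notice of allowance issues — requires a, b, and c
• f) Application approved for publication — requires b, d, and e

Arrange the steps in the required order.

d, b, a, c, e, f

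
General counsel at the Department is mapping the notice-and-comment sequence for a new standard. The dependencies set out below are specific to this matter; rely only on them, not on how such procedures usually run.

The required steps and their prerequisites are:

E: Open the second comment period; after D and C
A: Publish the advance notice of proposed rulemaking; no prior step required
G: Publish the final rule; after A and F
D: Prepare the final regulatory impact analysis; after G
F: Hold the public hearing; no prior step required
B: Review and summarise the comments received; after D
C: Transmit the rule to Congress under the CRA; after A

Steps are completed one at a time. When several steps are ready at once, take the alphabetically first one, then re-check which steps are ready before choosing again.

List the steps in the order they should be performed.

Nothing is required for A and F. A has the earlier label → A first.
Ready: C and F. C has the earlier label → C.
F is the only step now ready → F.
G is the only step now ready → G.
D needed G, now all done → D.
B and E are both available; B has the earlier label → B.
E needed C and D, now all done → E.

A, C, F, G, D, B, E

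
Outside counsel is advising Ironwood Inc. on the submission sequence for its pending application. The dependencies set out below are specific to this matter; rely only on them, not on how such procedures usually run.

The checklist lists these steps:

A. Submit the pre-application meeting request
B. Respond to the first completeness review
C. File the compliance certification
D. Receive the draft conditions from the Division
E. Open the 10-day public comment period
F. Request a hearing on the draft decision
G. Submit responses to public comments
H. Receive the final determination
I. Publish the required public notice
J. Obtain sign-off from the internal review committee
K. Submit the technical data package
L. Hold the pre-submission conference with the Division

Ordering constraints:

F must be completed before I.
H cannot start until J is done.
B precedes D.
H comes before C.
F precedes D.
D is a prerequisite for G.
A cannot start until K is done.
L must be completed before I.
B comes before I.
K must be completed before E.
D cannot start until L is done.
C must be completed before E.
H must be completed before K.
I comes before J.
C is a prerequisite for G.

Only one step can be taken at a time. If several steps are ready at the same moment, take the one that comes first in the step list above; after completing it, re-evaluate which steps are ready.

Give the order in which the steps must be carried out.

Nothing is required for B, F and L. B is listed earlier → B first.
Ready: F and L. F is listed earlier → F.
That leaves L as the only ready step → L.
D and I are both available; D is listed earlier → D.
I needed B, F and L, now all done → I.
That leaves J as the only ready step → J.
That leaves H as the only ready step → H.
C and K are both available; C is listed earlier → C.
Now G and K have their prerequisites met. G is listed earlier, so G next.
K is the only step now ready → K.
Ready: A and E. A is listed earlier → A.
E is the only step now ready → E.

B → F → L → D → I → J → H → C → G → K → A → E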